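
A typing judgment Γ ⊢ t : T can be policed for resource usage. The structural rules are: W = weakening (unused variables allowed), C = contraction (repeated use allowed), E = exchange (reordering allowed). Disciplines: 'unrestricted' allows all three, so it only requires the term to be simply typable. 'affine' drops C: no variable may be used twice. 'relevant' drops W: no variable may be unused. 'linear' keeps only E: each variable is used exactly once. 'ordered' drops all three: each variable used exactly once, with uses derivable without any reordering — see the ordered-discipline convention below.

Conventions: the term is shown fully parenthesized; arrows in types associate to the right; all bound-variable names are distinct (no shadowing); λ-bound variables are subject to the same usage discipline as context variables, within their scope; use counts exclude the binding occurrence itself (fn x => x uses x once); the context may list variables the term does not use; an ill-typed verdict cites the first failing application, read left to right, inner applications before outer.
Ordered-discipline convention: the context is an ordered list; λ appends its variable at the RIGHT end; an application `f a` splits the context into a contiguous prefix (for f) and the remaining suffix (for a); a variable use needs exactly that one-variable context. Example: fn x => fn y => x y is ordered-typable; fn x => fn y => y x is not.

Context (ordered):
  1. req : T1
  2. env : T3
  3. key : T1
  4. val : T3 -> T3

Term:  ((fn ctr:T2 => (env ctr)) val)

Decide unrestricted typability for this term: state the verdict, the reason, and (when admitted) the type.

no — fails simple typing
usage: req ×0; env ×1; key ×0; val ×1; ctr [bound] ×1
order of uses: env, ctr, val
typing: ill-typed: applying a non-function (T3)
per-discipline verdicts: ordered ✗ | linear ✗ | affine ✗ | relevant ✗ | unrestricted ✗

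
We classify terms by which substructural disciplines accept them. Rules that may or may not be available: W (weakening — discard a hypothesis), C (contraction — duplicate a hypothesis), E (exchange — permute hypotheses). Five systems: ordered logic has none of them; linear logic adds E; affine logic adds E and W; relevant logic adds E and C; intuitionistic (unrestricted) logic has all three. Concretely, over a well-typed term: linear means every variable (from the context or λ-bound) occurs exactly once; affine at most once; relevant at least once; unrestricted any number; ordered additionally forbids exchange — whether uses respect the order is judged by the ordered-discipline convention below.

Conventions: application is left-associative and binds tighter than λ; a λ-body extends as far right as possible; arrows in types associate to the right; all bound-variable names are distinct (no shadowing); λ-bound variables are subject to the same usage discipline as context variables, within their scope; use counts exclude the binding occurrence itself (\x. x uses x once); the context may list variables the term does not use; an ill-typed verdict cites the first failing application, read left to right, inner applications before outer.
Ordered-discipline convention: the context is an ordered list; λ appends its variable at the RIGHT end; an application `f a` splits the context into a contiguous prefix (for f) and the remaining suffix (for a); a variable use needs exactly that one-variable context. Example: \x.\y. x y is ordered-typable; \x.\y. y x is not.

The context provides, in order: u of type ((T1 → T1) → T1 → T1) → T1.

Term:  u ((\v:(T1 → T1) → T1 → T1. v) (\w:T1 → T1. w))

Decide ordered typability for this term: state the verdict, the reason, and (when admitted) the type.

yes — u, v, w: once each, no exchange needed; term : T1
counts: u=1; v [bound]=1; w [bound]=1
use order (left to right): u, v, w
typing: the term checks, with type T1
across the five disciplines: ordered ✓, linear ✓, affine ✓, relevant ✓, unrestricted ✓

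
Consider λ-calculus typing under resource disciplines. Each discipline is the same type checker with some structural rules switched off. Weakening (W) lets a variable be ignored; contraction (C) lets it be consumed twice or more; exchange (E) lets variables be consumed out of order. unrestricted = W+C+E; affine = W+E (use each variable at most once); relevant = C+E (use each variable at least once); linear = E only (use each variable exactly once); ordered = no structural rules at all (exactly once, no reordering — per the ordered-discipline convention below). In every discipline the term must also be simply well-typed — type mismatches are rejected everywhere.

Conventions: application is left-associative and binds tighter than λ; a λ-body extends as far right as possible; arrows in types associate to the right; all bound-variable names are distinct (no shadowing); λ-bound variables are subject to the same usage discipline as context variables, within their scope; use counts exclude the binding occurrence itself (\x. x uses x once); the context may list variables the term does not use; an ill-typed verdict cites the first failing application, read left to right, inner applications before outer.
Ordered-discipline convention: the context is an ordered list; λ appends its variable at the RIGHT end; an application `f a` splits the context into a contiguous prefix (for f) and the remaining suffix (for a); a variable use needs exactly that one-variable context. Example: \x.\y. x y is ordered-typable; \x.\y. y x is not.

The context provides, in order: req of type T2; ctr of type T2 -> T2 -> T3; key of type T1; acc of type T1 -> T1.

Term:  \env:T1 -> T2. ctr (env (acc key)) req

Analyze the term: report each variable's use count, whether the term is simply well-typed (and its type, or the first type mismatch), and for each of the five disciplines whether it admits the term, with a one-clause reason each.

counts: req: 1, ctr: 1, key: 1, acc: 1, env [bound]: 1
left-to-right use order: ctr, env, acc, key, req
typing: the term checks, with type (T1 -> T2) -> T3
ordered ✗ (use order ctr, env, acc, key, req needs exchange)
linear ✓ (req, ctr, key, acc, env: one use apiece)
affine ✓ (no duplicate uses among req, ctr, key, acc, env)
relevant ✓ (every one of req, ctr, key, acc, env appears)
unrestricted ✓ (well-typed at (T1 -> T2) -> T3; no restrictions here)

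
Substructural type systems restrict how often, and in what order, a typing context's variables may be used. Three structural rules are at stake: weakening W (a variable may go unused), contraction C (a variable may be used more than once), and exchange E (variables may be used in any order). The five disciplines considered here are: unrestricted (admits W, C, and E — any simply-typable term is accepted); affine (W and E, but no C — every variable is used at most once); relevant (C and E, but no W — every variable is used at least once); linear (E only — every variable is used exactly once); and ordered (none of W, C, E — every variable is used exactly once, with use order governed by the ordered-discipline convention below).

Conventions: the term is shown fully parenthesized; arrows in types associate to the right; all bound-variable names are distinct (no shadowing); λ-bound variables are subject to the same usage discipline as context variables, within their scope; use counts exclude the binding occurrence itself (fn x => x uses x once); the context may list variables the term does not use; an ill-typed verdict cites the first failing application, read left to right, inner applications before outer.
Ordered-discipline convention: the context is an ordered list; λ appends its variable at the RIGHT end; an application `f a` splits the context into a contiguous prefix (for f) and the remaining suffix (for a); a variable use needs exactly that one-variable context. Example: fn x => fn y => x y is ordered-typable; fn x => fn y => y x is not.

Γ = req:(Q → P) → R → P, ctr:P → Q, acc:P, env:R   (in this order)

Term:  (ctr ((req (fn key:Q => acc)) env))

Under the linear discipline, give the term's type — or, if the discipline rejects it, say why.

not well-typed under linear — key never used (weakening)
counts: req=1, ctr=1, acc=1, env=1, key [bound]=0
use order (left to right): ctr, req, acc, env
typing: well-typed at Q
per-discipline verdicts: ordered ✗ | linear ✗ | affine ✓ | relevant ✗ | unrestricted ✓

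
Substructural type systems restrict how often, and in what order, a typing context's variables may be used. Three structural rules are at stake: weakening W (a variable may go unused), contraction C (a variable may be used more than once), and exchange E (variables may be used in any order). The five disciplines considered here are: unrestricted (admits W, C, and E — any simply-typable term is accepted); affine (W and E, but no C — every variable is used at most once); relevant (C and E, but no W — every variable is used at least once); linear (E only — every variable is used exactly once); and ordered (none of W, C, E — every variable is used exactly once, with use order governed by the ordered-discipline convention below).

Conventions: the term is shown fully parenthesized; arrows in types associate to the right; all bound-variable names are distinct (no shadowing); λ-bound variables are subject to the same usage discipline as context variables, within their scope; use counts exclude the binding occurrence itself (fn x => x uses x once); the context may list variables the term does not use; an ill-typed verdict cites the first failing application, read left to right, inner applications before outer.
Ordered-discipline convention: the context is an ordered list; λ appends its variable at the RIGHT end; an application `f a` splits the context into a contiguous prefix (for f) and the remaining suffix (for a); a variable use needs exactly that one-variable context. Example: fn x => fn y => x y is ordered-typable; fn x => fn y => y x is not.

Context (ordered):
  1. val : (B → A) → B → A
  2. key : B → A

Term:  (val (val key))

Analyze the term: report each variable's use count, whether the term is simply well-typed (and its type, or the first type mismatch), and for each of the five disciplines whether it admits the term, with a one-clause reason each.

use counts: val: 2, key: 1
use order (left to right): val, val, key
typing: the term checks, with type B → A
ordered ✗ (val ×2 used more than once (contraction))
linear ✗ (val ×2 used more than once (contraction))
affine ✗ (val ×2 used more than once (contraction))
relevant ✓ (val, key: all used, weakening unneeded)
unrestricted ✓ (well-typed at B → A; no restrictions here)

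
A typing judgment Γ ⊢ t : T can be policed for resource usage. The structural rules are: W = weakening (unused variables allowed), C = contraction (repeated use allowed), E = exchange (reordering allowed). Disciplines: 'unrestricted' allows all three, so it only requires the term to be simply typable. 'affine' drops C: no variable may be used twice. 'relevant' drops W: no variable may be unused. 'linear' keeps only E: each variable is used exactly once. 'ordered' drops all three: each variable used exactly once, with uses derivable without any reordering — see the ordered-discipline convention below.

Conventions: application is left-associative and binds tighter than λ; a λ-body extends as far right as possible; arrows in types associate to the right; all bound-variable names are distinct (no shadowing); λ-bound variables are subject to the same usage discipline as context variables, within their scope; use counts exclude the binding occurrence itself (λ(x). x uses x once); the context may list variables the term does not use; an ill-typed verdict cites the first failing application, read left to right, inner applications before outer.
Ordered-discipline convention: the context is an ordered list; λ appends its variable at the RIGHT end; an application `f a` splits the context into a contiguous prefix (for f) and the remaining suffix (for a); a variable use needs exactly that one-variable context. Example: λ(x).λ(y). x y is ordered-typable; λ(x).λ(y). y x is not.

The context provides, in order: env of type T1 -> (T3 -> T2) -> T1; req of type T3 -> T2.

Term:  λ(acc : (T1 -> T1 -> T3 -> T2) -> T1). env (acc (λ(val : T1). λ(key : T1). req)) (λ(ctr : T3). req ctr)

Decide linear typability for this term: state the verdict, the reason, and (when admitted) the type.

no — uses contraction: req ×2; unused: val, key — weakening required
usage: env: 1×; req: 2×; acc (λ-bound): 1×; val (λ-bound): 0×; key (λ-bound): 0×; ctr (λ-bound): 1×
use order (left to right): env, acc, req, req, ctr
typing: well-typed at ((T1 -> T1 -> T3 -> T2) -> T1) -> T1
all disciplines: ordered ✗; linear ✗; affine ✗; relevant ✗; unrestricted ✓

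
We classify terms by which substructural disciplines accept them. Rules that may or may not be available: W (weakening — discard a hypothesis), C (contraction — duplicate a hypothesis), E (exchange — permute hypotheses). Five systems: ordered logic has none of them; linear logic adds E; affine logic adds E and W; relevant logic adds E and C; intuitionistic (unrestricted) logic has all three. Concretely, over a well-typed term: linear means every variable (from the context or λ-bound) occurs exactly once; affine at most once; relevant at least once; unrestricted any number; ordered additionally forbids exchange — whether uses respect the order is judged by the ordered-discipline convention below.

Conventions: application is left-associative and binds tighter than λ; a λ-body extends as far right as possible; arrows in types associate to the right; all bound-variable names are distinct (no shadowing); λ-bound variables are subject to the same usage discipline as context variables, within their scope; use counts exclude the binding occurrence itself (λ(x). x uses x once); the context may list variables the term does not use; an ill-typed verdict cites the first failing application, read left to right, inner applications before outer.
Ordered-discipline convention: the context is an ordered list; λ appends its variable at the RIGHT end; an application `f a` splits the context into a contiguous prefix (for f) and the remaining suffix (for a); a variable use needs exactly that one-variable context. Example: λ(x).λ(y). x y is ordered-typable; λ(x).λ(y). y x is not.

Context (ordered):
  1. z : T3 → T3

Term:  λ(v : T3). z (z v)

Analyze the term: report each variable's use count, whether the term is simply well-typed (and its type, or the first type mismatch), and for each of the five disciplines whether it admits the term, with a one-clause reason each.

use counts: z: 2, v (λ-bound): 1
left-to-right use order: z, z, v
typing: well-typed at T3 → T3
ordered ✗ (z ×2 used more than once (contraction))
linear ✗ (z ×2 used more than once (contraction))
affine ✗ (z ×2 used more than once (contraction))
relevant ✓ (at least one use each (z, v))
unrestricted ✓ (type-checks (T3 → T3) and nothing is barred)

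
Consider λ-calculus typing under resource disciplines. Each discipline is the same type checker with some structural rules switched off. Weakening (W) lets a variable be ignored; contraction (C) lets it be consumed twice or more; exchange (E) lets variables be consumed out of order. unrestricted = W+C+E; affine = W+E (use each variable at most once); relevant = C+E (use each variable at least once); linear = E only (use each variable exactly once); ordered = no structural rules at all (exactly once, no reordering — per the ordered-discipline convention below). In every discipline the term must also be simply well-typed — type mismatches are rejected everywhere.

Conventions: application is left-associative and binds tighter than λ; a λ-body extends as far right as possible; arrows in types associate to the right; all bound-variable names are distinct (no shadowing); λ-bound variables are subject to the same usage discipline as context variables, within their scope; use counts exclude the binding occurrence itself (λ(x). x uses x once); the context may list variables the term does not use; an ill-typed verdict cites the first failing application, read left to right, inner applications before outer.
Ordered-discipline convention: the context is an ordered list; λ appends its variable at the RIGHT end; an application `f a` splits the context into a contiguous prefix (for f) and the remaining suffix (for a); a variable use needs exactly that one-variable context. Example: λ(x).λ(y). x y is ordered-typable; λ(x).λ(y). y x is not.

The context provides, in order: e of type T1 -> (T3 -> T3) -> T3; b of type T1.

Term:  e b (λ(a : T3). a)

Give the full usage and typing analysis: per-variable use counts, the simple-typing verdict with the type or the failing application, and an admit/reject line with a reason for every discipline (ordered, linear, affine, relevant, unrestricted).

usage: e=1, b=1, a [bound]=1
left-to-right use order: e, b, a
typing: well-typed — term : T3
ordered ✓ (one use each (e, b, a); ordered split holds)
linear ✓ (exactly-once usage across e, b, a)
affine ✓ (at most one use each (e, b, a))
relevant ✓ (none of e, b, a goes unused)
unrestricted ✓ (simply typable at T3; W, C, E all held)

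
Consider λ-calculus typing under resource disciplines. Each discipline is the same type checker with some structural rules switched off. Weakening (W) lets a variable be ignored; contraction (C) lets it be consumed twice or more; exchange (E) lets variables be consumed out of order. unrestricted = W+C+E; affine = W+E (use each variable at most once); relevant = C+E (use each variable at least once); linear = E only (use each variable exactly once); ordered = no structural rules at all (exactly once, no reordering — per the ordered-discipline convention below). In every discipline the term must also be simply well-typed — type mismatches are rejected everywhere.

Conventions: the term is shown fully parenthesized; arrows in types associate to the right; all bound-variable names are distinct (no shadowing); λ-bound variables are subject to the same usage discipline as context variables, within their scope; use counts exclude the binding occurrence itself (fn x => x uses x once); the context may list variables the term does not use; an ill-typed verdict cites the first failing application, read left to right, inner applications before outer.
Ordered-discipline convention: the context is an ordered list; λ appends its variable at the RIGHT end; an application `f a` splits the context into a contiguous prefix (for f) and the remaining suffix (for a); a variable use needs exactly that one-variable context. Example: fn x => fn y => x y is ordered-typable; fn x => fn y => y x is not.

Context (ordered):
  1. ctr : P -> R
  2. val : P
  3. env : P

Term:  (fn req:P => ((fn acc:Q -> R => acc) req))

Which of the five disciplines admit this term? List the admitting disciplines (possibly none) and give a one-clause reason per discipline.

admitting disciplines: none
variable uses: ctr: 0×, val: 0×, env: 0×, req [bound]: 1×, acc [bound]: 1×
order of uses: acc, req
typing: ill-typed: an application expects Q -> R but receives P
ordered: ✗, a type mismatch blocks all five
linear: ✗, the type mismatch rejects it
affine: ✗, not simply typable
relevant: ✗, fails simple typing
unrestricted: ✗, a type mismatch blocks all five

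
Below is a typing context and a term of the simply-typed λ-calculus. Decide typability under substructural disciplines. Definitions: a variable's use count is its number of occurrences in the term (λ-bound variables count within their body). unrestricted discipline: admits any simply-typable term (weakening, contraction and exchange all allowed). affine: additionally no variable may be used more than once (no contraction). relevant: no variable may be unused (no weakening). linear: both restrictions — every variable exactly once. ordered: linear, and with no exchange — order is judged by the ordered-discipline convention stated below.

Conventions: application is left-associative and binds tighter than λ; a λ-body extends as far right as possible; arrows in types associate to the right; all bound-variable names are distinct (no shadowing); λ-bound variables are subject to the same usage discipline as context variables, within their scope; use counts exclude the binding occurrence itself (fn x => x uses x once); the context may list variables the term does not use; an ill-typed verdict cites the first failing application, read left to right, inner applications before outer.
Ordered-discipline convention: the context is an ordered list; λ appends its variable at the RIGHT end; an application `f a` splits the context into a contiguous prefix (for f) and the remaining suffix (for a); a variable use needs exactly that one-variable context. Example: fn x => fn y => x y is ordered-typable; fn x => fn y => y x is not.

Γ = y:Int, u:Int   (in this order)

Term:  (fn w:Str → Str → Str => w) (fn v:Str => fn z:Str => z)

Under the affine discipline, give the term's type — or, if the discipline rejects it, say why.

term : Str → Str → Str
use counts: y=0, u=0, w (λ-bound)=1, v (λ-bound)=0, z (λ-bound)=1
uses in reading order: w, z
typing: well-typed — term : Str → Str → Str
summary: ordered ✗ · linear ✗ · affine ✓ · relevant ✗ · unrestricted ✓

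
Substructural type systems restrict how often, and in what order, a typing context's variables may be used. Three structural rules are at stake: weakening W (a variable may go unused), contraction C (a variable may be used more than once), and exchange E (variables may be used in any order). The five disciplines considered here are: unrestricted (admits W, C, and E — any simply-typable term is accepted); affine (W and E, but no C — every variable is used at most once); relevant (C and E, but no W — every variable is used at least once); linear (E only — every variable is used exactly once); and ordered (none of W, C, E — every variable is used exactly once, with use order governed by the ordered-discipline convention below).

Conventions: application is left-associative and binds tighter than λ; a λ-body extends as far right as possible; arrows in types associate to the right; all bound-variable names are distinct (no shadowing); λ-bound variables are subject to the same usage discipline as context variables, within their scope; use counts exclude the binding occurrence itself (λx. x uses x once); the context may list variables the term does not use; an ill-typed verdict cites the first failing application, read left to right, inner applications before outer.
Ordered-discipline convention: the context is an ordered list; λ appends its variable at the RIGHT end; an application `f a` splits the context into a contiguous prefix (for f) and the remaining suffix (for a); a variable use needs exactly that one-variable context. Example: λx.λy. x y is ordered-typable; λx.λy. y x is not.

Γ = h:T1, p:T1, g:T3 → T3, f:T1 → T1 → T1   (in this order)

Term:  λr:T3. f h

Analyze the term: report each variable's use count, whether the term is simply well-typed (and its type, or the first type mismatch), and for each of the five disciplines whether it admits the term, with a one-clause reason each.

counts: h ×1, p ×0, g ×0, f ×1, r [bound] ×0
uses in reading order: f, h
typing: the term checks, with type T3 → T1 → T1
ordered: ✗, needs weakening: p, g, r unused
linear: ✗, needs weakening: p, g, r unused
affine: ✓, at most one use each (h, p, g, f, r)
relevant: ✗, needs weakening: p, g, r unused
unrestricted: ✓, type-checks (T3 → T1 → T1) and nothing is barred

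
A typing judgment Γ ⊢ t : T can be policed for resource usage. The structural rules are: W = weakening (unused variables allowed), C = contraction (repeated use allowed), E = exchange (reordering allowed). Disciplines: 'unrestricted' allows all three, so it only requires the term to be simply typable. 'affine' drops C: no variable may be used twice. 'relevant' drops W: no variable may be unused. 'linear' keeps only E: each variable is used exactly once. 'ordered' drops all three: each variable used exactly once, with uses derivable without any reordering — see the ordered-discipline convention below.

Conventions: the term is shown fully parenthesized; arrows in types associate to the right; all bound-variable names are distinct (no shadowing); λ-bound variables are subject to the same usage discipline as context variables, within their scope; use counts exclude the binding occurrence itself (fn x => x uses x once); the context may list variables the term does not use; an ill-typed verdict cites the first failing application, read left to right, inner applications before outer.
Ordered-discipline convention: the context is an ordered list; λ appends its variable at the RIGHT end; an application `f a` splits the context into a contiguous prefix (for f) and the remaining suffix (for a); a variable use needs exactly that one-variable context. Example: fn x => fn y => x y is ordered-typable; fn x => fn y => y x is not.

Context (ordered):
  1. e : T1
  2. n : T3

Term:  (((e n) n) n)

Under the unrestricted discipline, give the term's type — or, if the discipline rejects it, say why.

not well-typed under unrestricted — fails simple typing
variable uses: e: 1, n: 3
order of uses: e, n, n, n
typing: ill-typed: non-arrow in function slot: T1
summary: ordered ✗, linear ✗, affine ✗, relevant ✗, unrestricted ✗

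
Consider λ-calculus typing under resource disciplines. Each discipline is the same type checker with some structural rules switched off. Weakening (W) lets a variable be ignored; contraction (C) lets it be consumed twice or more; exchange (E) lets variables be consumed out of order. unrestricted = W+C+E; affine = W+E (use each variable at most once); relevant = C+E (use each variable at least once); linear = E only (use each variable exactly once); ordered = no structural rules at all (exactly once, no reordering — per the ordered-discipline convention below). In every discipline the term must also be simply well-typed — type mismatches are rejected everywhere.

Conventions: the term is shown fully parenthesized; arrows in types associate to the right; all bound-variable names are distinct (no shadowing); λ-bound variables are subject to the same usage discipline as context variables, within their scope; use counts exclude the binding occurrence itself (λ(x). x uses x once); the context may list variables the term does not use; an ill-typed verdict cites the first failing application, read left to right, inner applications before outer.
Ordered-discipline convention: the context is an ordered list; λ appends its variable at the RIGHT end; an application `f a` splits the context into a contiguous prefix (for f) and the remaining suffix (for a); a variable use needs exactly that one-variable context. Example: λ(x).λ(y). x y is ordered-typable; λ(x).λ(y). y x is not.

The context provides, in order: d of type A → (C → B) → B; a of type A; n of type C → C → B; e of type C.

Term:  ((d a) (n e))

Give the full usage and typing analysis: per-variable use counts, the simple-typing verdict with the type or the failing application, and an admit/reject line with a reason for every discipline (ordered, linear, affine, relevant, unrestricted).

usage: d: 1, a: 1, n: 1, e: 1
use order (left to right): d, a, n, e
typing: well-typed at B
ordered ✓ (d, a, n, e: once each, no exchange needed)
linear ✓ (each of d, a, n, e used exactly once)
affine ✓ (at most one use each (d, a, n, e))
relevant ✓ (none of d, a, n, e goes unused)
unrestricted ✓ (well-typed at B; no restrictions here)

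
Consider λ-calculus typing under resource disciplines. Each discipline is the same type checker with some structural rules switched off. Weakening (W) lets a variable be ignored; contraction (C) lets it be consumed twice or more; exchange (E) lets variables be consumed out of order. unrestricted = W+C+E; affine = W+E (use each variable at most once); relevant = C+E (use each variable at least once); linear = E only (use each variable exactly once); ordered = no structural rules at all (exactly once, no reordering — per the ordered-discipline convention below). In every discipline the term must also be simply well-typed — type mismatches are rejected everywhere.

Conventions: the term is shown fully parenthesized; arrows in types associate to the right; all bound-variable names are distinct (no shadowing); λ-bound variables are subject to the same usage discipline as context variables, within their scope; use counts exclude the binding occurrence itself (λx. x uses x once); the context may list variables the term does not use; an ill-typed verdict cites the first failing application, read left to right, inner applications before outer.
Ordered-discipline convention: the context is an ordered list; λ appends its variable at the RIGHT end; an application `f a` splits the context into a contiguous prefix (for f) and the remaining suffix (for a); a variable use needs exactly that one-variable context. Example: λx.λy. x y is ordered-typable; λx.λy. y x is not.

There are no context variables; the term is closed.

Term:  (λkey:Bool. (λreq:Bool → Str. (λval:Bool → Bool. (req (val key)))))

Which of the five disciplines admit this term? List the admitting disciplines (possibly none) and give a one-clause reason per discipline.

admitted in: linear, affine, relevant, unrestricted
counts: key [bound] ×1; req [bound] ×1; val [bound] ×1
left-to-right use order: req, val, key
typing: the term checks, with type Bool → (Bool → Str) → (Bool → Bool) → Str
ordered: ✗ — use order req, val, key needs exchange
linear: ✓ — key, req, val: one use apiece
affine: ✓ — none of key, req, val used more than once
relevant: ✓ — every one of key, req, val appears
unrestricted: ✓ — simply typable at Bool → (Bool → Str) → (Bool → Bool) → Str; W, C, E all held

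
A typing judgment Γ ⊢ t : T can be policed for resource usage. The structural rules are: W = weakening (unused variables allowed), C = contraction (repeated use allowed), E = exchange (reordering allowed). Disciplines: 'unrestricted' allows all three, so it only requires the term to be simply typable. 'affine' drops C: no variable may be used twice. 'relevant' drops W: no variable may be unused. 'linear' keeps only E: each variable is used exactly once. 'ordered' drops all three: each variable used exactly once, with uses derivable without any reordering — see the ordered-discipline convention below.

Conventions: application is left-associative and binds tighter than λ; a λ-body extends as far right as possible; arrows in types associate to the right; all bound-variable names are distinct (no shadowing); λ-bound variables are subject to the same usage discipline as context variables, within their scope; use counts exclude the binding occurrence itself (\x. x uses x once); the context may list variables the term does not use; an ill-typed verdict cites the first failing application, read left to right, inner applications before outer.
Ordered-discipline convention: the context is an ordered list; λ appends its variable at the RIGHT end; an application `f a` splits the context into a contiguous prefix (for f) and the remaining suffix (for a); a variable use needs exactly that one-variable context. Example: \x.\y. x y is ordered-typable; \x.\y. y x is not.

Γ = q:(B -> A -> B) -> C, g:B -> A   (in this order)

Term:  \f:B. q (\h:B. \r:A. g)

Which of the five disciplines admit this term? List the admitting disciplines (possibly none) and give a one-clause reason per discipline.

accepted by: none
usage: q=1; g=1; f (λ-bound)=0; h (λ-bound)=0; r (λ-bound)=0
left-to-right use order: q, g
typing: ill-typed: an argument B -> A -> B -> A mismatches the expected B -> A -> B
ordered: ✗ — the type mismatch rejects it
linear: ✗ — not simply typable
affine: ✗ — fails simple typing
relevant: ✗ — a type mismatch blocks all five
unrestricted: ✗ — the type mismatch rejects it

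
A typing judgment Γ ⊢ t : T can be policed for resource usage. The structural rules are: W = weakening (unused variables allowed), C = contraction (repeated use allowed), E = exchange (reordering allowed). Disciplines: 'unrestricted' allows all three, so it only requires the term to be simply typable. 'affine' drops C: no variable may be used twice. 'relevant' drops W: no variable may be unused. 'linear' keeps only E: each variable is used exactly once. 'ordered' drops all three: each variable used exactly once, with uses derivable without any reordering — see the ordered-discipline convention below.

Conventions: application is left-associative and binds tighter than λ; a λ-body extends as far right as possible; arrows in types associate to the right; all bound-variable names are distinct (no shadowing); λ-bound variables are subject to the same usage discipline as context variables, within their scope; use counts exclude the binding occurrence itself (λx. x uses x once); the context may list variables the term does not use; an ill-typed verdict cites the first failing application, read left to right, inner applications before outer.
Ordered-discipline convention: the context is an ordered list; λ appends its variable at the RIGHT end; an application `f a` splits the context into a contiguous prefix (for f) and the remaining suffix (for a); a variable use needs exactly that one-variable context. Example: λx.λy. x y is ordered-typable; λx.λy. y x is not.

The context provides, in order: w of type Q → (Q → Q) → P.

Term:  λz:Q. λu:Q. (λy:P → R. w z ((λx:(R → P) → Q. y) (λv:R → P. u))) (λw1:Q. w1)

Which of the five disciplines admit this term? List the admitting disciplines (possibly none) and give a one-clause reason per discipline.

admitted in: none
counts: w ×1; z (bound) ×1; u (bound) ×1; y (bound) ×1; x (bound) ×0; v (bound) ×0; w1 (bound) ×1
left-to-right use order: w, z, y, u, w1
typing: ill-typed: an argument P → R mismatches the expected Q → Q
ordered: ✗, a type mismatch blocks all five
linear: ✗, the type mismatch rejects it
affine: ✗, not simply typable
relevant: ✗, fails simple typing
unrestricted: ✗, a type mismatch blocks all five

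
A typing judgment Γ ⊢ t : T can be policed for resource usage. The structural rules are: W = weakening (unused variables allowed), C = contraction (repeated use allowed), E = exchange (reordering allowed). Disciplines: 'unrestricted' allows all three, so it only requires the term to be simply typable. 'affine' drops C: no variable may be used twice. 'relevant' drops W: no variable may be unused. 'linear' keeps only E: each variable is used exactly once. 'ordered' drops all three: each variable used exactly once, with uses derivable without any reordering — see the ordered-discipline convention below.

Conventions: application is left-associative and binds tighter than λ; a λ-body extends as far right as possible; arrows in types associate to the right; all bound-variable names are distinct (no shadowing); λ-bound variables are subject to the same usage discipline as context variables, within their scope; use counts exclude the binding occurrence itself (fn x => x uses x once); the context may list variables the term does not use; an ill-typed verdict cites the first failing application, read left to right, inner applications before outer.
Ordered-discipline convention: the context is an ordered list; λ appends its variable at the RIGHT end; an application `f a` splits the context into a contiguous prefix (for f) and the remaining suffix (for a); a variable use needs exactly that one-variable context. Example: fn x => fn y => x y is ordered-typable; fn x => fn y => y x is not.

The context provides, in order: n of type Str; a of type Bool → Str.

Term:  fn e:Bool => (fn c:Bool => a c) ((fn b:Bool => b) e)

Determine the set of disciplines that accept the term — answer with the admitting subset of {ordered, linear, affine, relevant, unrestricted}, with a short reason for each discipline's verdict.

admitted by: affine, unrestricted
counts: n=0; a=1; e (λ-bound)=1; c (λ-bound)=1; b (λ-bound)=1
left-to-right use order: a, c, b, e
typing: ✓ — Bool → Str
ordered: ✗ — unused: n — weakening required
linear: ✗ — unused: n — weakening required
affine: ✓ — none of n, a, e, c, b used more than once
relevant: ✗ — unused: n — weakening required
unrestricted: ✓ — well-typed at Bool → Str; no restrictions here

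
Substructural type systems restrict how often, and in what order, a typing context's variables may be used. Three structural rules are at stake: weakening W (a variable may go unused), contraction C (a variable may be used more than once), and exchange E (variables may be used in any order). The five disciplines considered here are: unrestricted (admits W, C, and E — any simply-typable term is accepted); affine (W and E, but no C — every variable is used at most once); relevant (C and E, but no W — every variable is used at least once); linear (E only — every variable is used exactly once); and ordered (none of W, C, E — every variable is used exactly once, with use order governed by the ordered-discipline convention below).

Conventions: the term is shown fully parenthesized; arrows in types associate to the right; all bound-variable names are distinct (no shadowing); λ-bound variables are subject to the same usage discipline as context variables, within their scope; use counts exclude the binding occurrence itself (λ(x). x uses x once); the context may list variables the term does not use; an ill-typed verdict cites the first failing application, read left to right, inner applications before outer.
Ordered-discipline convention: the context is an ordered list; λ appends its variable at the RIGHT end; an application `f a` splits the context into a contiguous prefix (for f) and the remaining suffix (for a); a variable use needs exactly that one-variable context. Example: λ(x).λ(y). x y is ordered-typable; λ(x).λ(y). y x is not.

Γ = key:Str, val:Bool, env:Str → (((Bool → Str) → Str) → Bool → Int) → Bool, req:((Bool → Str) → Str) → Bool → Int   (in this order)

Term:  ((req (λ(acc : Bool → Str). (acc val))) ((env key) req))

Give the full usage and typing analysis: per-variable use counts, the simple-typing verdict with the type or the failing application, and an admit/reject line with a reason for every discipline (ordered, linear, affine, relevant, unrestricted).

use counts: key=1, val=1, env=1, req=2, acc (λ-bound)=1
order of uses: req, acc, val, env, key, req
typing: well-typed — term : Int
ordered: ✗ — uses contraction: req ×2
linear: ✗ — uses contraction: req ×2
affine: ✗ — uses contraction: req ×2
relevant: ✓ — every one of key, val, env, req, acc appears
unrestricted: ✓ — well-typed at Int; no restrictions here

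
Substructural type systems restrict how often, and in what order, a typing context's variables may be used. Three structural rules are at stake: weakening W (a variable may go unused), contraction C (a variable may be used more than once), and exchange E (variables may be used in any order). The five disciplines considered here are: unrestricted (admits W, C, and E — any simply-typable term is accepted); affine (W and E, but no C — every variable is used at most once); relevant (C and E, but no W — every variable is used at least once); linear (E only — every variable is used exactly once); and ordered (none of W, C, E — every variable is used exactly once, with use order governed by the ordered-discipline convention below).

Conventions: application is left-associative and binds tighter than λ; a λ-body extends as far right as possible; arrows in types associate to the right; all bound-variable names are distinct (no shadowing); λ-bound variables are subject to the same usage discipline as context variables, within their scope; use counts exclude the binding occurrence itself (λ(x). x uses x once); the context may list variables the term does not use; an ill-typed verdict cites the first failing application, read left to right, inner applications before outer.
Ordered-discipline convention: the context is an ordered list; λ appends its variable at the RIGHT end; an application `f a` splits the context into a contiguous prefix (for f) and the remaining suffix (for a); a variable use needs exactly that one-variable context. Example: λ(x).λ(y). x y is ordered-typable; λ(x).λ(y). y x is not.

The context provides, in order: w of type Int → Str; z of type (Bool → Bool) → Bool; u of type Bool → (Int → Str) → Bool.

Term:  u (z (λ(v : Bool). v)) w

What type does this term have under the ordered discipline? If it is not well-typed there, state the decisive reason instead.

not well-typed under ordered — no contiguous prefix/suffix split fits u, z, v, w
counts: w ×1, z ×1, u ×1, v (bound) ×1
uses in reading order: u, z, v, w
typing: well-typed — term : Bool
all disciplines: ordered ✗ · linear ✓ · affine ✓ · relevant ✓ · unrestricted ✓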